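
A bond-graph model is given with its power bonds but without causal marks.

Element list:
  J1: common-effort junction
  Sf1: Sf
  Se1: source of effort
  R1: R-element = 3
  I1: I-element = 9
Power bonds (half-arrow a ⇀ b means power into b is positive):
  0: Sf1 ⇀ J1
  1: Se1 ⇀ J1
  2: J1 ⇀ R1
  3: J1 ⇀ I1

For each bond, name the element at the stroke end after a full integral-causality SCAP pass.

b0 |Sf1
b1 |J1
b2 |R1
b3 |I1

b0 stroke→Sf1  (Sf1: flow source, stroke at near end)
b1 stroke→J1  (Se1 (Se) sets effort on bond)
b2 stroke→R1  (common-e at J1 fixed by 1)
b3 stroke→I1  (0-jn J1 has e-setter on 1)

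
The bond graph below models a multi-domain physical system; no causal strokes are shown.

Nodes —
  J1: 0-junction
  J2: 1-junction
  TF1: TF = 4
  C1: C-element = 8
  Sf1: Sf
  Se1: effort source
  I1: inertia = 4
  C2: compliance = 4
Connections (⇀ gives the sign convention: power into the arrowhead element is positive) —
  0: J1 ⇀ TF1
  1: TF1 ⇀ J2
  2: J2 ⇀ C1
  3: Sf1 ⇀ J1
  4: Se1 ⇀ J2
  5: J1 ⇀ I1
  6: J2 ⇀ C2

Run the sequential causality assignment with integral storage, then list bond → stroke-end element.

#3 |Sf1  (Sf1: flow source, stroke at near end)
#4 |J2  (Se1 fixes effort; stroke away)
#2 |J2  (C1 outputs effort q/C1)
#5 |I1  (I1 integral (f out))
#0 |J1  (J1: last free bond brings effort in)
#1 |TF1  (TF1: transformer flips bond 0)
#6 |J2  (1-jn J2 has f-setter on 1)

#0 →J1
#1 →TF1
#2 →J2
#3 →Sf1
#4 →J2
#5 →I1
#6 →J2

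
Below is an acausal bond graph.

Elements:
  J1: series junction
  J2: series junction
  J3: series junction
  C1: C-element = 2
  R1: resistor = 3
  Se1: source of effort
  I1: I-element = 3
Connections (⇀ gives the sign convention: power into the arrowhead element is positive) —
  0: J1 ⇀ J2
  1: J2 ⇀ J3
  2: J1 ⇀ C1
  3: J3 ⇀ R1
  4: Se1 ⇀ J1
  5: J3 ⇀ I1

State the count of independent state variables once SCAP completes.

β4 stroke→J1  (source Se1 imposes e)
β2 stroke→J1  (prefer integral on C1)
β0 stroke→J2  (closing 1-jn rule on J1)
β1 stroke→J3  (J2 needs exactly one f-in)
β5 stroke→I1  (I1: I, integral causality)
β3 stroke→J3  (1-jn J3 has f-setter on 5)

2  (C1, I1 all integral)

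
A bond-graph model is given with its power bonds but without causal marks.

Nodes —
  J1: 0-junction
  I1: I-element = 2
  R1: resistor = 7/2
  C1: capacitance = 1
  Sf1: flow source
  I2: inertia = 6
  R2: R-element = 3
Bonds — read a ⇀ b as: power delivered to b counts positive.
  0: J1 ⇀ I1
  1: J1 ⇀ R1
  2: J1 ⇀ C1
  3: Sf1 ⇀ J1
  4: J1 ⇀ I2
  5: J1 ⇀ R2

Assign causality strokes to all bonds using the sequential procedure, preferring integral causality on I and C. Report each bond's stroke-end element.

β0 stroke at I1
β1 stroke at R1
β2 stroke at J1
β3 stroke at Sf1
β4 stroke at I2
β5 stroke at R2

bond 3 stroke at Sf1  (Sf1 (Sf) sets flow on bond)
bond 0 stroke at I1  (I1: I, integral causality)
bond 2 stroke at J1  (C1 outputs effort q/C1)
bond 1 stroke at R1  (0-jn J1 has e-setter on 2)
bond 4 stroke at I2  (common-e at J1 fixed by 2)
bond 5 stroke at R2  (0-jn J1 has e-setter on 2)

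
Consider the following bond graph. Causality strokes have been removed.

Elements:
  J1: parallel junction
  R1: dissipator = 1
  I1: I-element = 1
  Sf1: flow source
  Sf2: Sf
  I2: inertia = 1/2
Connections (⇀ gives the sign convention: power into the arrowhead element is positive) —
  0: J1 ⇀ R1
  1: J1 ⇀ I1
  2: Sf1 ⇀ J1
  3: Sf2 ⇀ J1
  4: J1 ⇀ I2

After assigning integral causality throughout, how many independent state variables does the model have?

2  (I1, I2 all integral)

b2 |Sf1  (Sf1: flow source, stroke at near end)
b3 |Sf2  (Sf2: flow source, stroke at near end)
b1 |I1  (I1: I, integral causality)
b4 |I2  (I2 integral (f out))
b0 |J1  (J1 needs exactly one e-in)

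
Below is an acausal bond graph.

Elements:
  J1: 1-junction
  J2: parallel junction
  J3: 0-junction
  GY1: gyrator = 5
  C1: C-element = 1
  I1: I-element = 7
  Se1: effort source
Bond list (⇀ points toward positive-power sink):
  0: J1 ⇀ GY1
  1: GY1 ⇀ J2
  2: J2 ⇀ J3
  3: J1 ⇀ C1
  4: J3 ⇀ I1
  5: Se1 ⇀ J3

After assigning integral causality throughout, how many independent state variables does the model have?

2  (C1, I1 all integral)

bond 5 stroke→J3  (Se1: effort source, stroke at far end)
bond 2 stroke→J2  (J3 effort already set via bond 5)
bond 4 stroke→I1  (J3: bond 5 brought effort, rest push out)
bond 1 stroke→GY1  (0-jn J2 has e-setter on 2)
bond 0 stroke→GY1  (GY GY1: same side as bond 1)
bond 3 stroke→J1  (common-f at J1 fixed by 0)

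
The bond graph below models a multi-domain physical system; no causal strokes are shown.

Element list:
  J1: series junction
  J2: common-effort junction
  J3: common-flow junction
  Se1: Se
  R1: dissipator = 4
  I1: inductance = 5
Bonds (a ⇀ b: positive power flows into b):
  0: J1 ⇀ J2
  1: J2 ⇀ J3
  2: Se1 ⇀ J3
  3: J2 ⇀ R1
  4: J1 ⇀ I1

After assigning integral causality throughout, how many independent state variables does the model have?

1  (I1 all integral)

bond 2 stroke→J3  (Se1: effort source, stroke at far end)
bond 1 stroke→J2  (J3 needs exactly one f-in)
bond 0 stroke→J1  (J2: bond 1 brought effort, rest push out)
bond 3 stroke→R1  (J2: bond 1 brought effort, rest push out)
bond 4 stroke→I1  (J1 needs exactly one f-in)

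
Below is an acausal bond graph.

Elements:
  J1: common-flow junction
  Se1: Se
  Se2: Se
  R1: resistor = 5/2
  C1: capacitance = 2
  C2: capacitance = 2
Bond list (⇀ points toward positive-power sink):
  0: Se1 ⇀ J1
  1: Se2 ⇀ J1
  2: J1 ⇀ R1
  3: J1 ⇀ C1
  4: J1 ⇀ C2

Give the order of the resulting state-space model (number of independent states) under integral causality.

2  (C1, C2 all integral)

b0 stroke→J1  (Se1: effort source, stroke at far end)
b1 stroke→J1  (Se2 fixes effort; stroke away)
b3 stroke→J1  (C1 outputs effort q/C1)
b4 stroke→J1  (C2 outputs effort q/C2)
b2 stroke→R1  (J1 needs exactly one f-in)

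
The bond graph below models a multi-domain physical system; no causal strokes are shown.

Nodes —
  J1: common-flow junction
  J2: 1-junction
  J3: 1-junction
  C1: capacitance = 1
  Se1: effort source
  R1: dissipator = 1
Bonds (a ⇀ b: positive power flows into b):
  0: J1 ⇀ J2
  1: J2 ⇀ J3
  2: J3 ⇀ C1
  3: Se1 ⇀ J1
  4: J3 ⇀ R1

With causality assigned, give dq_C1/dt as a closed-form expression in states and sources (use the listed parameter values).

bond 3 |J1  (Se1 (Se) sets effort on bond)
bond 0 |J2  (J1: last free bond brings flow in)
bond 1 |J3  (closing 1-jn rule on J2)
bond 2 |J3  (C1 integral (e out))
bond 4 |R1  (only one flow-in slot at J3)

dq_C1/dt = E_Se1 - q_C1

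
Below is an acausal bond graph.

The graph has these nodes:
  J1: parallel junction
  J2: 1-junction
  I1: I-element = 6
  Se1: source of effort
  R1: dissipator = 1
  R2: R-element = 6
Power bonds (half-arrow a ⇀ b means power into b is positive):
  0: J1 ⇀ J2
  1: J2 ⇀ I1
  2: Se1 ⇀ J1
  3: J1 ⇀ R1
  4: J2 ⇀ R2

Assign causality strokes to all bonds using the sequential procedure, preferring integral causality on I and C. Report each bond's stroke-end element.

b2 stroke→J1  (Se1: effort source, stroke at far end)
b0 stroke→J2  (J1: bond 2 brought effort, rest push out)
b3 stroke→R1  (J1: bond 2 brought effort, rest push out)
b1 stroke→I1  (I1 integral (f out))
b4 stroke→J2  (common-f at J2 fixed by 1)

#0 stroke at J2
#1 stroke at I1
#2 stroke at J1
#3 stroke at R1
#4 stroke at J2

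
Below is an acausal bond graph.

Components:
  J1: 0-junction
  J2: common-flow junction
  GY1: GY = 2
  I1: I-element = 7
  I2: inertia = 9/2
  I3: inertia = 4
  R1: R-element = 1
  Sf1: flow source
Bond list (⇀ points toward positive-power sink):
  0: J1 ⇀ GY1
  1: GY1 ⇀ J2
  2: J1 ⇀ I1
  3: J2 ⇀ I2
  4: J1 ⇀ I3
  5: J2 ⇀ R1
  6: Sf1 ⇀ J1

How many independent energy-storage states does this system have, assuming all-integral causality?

b6 stroke at Sf1  (Sf1 fixes flow; stroke at Sf1)
b2 stroke at I1  (I1 integral (f out))
b3 stroke at I2  (prefer integral on I2)
b1 stroke at J2  (J2 flow already set via bond 3)
b5 stroke at J2  (common-f at J2 fixed by 3)
b0 stroke at J1  (GY1 both-in/both-out from 1)
b4 stroke at I3  (common-e at J1 fixed by 0)

3  (I1, I2, I3 all integral)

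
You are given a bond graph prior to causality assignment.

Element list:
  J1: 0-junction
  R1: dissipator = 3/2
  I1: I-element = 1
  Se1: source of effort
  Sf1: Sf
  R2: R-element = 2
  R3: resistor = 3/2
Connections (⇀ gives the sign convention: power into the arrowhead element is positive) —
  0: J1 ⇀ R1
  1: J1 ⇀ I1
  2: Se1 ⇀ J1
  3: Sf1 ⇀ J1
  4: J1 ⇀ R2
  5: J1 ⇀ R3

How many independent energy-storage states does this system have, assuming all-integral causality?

1  (I1 all integral)

bond 2 stroke at J1  (Se1 fixes effort; stroke away)
bond 3 stroke at Sf1  (source Sf1 imposes f)
bond 0 stroke at R1  (J1: bond 2 brought effort, rest push out)
bond 1 stroke at I1  (common-e at J1 fixed by 2)
bond 4 stroke at R2  (J1 effort already set via bond 2)
bond 5 stroke at R3  (0-jn J1 has e-setter on 2)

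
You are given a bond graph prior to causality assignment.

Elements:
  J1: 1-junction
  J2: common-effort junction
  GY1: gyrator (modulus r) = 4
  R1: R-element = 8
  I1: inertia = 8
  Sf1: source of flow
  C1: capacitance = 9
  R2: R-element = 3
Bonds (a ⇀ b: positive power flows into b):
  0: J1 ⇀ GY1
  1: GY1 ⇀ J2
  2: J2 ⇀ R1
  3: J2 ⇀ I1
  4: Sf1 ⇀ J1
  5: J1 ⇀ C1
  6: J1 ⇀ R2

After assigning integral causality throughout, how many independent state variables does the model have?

2  (C1, I1 all integral)

bond 4 →Sf1  (source Sf1 imposes f)
bond 0 →J1  (J1: bond 4 brought flow, rest push out)
bond 5 →J1  (J1: bond 4 brought flow, rest push out)
bond 6 →J1  (J1: bond 4 brought flow, rest push out)
bond 1 →J2  (GY GY1: same side as bond 0)
bond 2 →R1  (common-e at J2 fixed by 1)
bond 3 →I1  (J2: bond 1 brought effort, rest push out)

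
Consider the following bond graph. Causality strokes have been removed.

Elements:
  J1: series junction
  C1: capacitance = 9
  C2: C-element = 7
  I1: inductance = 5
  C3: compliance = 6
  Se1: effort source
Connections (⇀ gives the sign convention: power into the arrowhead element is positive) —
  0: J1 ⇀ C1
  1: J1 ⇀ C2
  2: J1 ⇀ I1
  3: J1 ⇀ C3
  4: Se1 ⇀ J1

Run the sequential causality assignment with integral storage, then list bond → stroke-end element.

β0 →J1
β1 →J1
β2 →I1
β3 →J1
β4 →J1

β4 |J1  (Se1 fixes effort; stroke away)
β0 |J1  (prefer integral on C1)
β1 |J1  (C2 integral (e out))
β2 |I1  (I1: I, integral causality)
β3 |J1  (1-jn J1 has f-setter on 2)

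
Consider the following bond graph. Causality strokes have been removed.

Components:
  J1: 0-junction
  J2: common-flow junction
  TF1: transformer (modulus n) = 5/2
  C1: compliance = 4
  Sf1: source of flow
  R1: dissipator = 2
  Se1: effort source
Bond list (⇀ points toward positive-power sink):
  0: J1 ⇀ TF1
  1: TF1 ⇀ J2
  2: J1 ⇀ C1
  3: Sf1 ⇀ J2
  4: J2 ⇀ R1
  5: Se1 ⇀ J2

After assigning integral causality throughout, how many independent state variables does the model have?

b3 stroke at Sf1  (Sf1 fixes flow; stroke at Sf1)
b5 stroke at J2  (Se1 fixes effort; stroke away)
b1 stroke at J2  (common-f at J2 fixed by 3)
b4 stroke at J2  (J2: bond 3 brought flow, rest push out)
b0 stroke at TF1  (TF1 one-in-one-out from 1)
b2 stroke at J1  (J1: last free bond brings effort in)

1  (C1 all integral)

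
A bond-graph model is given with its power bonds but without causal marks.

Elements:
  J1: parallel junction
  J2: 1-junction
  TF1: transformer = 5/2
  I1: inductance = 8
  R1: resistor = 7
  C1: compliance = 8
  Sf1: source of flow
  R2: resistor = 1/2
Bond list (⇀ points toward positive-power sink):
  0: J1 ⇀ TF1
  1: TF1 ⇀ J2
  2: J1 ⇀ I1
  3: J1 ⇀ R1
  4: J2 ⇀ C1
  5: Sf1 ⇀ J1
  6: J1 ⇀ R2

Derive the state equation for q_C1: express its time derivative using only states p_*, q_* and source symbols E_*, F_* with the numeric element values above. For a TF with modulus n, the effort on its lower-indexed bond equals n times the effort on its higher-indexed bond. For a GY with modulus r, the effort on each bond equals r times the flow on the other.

dq_C1/dt = 5*F_Sf1/2 - 5*p_I1/16 - 375*q_C1/224

bond 5 |Sf1  (Sf1 (Sf) sets flow on bond)
bond 2 |I1  (I1 outputs flow p/I1)
bond 4 |J2  (prefer integral on C1)
bond 1 |TF1  (J2 needs exactly one f-in)
bond 0 |J1  (TF1: transformer flips bond 1)
bond 3 |R1  (0-jn J1 has e-setter on 0)
bond 6 |R2  (J1: bond 0 brought effort, rest push out)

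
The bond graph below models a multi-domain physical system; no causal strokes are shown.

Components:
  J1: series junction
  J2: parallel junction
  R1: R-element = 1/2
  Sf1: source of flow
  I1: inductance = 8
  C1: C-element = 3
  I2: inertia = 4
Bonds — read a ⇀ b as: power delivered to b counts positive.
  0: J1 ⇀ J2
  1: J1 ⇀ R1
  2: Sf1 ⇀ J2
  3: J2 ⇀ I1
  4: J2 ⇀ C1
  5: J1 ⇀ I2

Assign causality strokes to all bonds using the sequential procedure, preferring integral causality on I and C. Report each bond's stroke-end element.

b0 stroke→J1
b1 stroke→J1
b2 stroke→Sf1
b3 stroke→I1
b4 stroke→J2
b5 stroke→I2

b2 stroke at Sf1  (Sf1: flow source, stroke at near end)
b3 stroke at I1  (I1 outputs flow p/I1)
b4 stroke at J2  (C1 integral (e out))
b0 stroke at J1  (J2 effort already set via bond 4)
b5 stroke at I2  (I2: I, integral causality)
b1 stroke at J1  (1-jn J1 has f-setter on 5)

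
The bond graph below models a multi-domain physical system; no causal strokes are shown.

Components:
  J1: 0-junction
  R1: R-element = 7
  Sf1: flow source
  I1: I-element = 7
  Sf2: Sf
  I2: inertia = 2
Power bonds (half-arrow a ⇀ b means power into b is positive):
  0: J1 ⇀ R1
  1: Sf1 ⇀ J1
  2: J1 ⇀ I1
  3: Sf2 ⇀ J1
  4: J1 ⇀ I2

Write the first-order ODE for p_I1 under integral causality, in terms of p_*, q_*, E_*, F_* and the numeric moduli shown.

b1 stroke at Sf1  (source Sf1 imposes f)
b3 stroke at Sf2  (source Sf2 imposes f)
b2 stroke at I1  (I1 outputs flow p/I1)
b4 stroke at I2  (I2: I, integral causality)
b0 stroke at J1  (closing 0-jn rule on J1)

dp_I1/dt = 7*F_Sf1 + 7*F_Sf2 - p_I1 - 7*p_I2/2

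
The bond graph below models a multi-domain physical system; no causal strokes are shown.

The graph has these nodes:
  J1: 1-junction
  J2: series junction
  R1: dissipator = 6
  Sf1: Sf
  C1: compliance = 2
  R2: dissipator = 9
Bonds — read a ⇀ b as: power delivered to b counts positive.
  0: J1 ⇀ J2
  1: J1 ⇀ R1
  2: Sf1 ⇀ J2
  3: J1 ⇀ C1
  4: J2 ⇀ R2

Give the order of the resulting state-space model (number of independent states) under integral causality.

β2 →Sf1  (Sf1 fixes flow; stroke at Sf1)
β0 →J2  (1-jn J2 has f-setter on 2)
β4 →J2  (J2: bond 2 brought flow, rest push out)
β1 →J1  (1-jn J1 has f-setter on 0)
β3 →J1  (common-f at J1 fixed by 0)

1  (C1 all integral)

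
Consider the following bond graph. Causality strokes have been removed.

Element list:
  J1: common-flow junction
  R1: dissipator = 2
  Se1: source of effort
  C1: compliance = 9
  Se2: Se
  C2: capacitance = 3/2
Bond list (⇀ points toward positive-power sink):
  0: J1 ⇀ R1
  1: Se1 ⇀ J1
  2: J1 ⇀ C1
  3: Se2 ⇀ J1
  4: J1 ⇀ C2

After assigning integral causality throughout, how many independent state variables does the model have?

β1 →J1  (Se1 fixes effort; stroke away)
β3 →J1  (source Se2 imposes e)
β2 →J1  (C1 integral (e out))
β4 →J1  (C2 outputs effort q/C2)
β0 →R1  (J1 needs exactly one f-in)

2  (C1, C2 all integral)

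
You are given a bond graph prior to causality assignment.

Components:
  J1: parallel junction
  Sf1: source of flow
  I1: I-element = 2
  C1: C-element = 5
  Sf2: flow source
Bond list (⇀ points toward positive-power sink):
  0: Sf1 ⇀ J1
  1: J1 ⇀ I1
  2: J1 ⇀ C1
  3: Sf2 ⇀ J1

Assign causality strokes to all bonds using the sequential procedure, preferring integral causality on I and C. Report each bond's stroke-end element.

bond 0 |Sf1  (Sf1 (Sf) sets flow on bond)
bond 3 |Sf2  (Sf2 (Sf) sets flow on bond)
bond 1 |I1  (prefer integral on I1)
bond 2 |J1  (only one effort-in slot at J1)

#0 →Sf1
#1 →I1
#2 →J1
#3 →Sf2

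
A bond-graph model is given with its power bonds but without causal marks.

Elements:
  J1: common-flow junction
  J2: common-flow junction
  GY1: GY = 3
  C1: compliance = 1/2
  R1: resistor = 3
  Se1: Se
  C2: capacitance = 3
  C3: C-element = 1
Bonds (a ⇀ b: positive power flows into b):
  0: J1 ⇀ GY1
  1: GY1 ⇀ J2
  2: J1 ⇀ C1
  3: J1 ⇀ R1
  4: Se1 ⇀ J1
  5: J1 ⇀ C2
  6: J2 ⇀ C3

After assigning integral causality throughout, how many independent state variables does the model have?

3  (C1, C2, C3 all integral)

β4 stroke→J1  (Se1: effort source, stroke at far end)
β2 stroke→J1  (prefer integral on C1)
β5 stroke→J1  (C2: C, integral causality)
β6 stroke→J2  (C3: C, integral causality)
β1 stroke→GY1  (only one flow-in slot at J2)
β0 stroke→GY1  (GY1 both-in/both-out from 1)
β3 stroke→J1  (1-jn J1 has f-setter on 0)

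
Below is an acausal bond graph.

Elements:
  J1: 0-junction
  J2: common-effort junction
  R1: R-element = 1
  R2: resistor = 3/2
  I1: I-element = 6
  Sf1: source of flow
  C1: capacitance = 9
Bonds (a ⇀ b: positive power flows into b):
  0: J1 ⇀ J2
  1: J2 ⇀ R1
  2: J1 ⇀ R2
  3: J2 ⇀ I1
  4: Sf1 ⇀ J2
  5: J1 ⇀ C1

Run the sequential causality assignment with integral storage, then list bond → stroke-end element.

b4 stroke at Sf1  (Sf1 (Sf) sets flow on bond)
b3 stroke at I1  (prefer integral on I1)
b5 stroke at J1  (C1 integral (e out))
b0 stroke at J2  (common-e at J1 fixed by 5)
b2 stroke at R2  (0-jn J1 has e-setter on 5)
b1 stroke at R1  (0-jn J2 has e-setter on 0)

bond 0 stroke at J2
bond 1 stroke at R1
bond 2 stroke at R2
bond 3 stroke at I1
bond 4 stroke at Sf1
bond 5 stroke at J1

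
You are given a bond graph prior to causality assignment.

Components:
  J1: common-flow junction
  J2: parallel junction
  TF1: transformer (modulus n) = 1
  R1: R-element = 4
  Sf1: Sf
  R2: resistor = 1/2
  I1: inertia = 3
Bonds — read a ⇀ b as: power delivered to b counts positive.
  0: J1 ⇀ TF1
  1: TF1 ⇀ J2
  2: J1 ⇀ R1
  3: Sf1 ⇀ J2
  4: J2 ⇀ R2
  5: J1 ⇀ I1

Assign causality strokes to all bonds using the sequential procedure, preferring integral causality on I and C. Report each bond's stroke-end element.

bond 0 stroke→J1
bond 1 stroke→TF1
bond 2 stroke→J1
bond 3 stroke→Sf1
bond 4 stroke→J2
bond 5 stroke→I1

#3 →Sf1  (Sf1 (Sf) sets flow on bond)
#5 →I1  (I1 integral (f out))
#0 →J1  (J1 flow already set via bond 5)
#2 →J1  (J1 flow already set via bond 5)
#1 →TF1  (TF1: transformer flips bond 0)
#4 →J2  (closing 0-jn rule on J2)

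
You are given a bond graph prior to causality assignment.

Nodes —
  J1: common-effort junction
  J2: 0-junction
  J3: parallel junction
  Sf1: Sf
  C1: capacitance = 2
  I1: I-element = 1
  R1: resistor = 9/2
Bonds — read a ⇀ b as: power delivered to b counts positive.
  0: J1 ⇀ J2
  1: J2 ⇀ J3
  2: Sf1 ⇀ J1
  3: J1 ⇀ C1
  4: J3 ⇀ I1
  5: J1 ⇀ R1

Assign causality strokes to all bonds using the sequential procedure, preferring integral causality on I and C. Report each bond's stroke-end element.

bond 2 →Sf1  (Sf1 fixes flow; stroke at Sf1)
bond 3 →J1  (prefer integral on C1)
bond 0 →J2  (J1 effort already set via bond 3)
bond 5 →R1  (J1 effort already set via bond 3)
bond 1 →J3  (0-jn J2 has e-setter on 0)
bond 4 →I1  (J3: bond 1 brought effort, rest push out)

b0 |J2
b1 |J3
b2 |Sf1
b3 |J1
b4 |I1
b5 |R1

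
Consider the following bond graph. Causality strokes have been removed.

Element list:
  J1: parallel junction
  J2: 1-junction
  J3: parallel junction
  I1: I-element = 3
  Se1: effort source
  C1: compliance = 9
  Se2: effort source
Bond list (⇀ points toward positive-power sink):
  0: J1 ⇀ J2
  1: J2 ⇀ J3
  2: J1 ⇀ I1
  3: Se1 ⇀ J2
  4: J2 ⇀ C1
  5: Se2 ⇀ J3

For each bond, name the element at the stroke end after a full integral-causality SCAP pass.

#0 |J1
#1 |J2
#2 |I1
#3 |J2
#4 |J2
#5 |J3

#3 |J2  (Se1: effort source, stroke at far end)
#5 |J3  (Se2 fixes effort; stroke away)
#1 |J2  (J3 effort already set via bond 5)
#2 |I1  (I1: I, integral causality)
#0 |J1  (J1 needs exactly one e-in)
#4 |J2  (J2: bond 0 brought flow, rest push out)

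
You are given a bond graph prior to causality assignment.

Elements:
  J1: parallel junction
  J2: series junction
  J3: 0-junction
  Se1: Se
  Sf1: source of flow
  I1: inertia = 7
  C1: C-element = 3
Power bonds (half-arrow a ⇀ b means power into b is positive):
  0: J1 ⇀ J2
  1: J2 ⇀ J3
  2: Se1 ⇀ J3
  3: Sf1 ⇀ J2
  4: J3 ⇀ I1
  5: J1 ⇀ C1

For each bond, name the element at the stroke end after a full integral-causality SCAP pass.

bond 2 |J3  (Se1 fixes effort; stroke away)
bond 3 |Sf1  (source Sf1 imposes f)
bond 0 |J2  (J2: bond 3 brought flow, rest push out)
bond 1 |J2  (J2 flow already set via bond 3)
bond 4 |I1  (0-jn J3 has e-setter on 2)
bond 5 |J1  (only one effort-in slot at J1)

β0 |J2
β1 |J2
β2 |J3
β3 |Sf1
β4 |I1
β5 |J1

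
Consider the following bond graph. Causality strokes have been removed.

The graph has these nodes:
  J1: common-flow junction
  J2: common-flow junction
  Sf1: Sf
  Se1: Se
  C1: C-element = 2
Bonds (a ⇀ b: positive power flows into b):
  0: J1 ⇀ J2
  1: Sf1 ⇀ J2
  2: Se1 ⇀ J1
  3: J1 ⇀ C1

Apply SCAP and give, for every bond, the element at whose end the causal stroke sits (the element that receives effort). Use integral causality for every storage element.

bond 0 stroke at J2
bond 1 stroke at Sf1
bond 2 stroke at J1
bond 3 stroke at J1

β1 |Sf1  (Sf1: flow source, stroke at near end)
β2 |J1  (Se1 (Se) sets effort on bond)
β0 |J2  (common-f at J2 fixed by 1)
β3 |J1  (J1: bond 0 brought flow, rest push out)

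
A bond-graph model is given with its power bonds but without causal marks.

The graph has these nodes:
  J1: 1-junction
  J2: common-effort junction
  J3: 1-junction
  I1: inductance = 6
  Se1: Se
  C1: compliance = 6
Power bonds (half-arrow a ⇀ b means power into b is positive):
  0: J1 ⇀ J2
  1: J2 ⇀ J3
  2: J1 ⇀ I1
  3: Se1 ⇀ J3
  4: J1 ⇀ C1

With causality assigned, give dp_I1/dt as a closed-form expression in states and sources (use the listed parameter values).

#3 |J3  (Se1: effort source, stroke at far end)
#1 |J2  (J3: last free bond brings flow in)
#0 |J1  (0-jn J2 has e-setter on 1)
#2 |I1  (I1 integral (f out))
#4 |J1  (1-jn J1 has f-setter on 2)

dp_I1/dt = E_Se1 - q_C1/6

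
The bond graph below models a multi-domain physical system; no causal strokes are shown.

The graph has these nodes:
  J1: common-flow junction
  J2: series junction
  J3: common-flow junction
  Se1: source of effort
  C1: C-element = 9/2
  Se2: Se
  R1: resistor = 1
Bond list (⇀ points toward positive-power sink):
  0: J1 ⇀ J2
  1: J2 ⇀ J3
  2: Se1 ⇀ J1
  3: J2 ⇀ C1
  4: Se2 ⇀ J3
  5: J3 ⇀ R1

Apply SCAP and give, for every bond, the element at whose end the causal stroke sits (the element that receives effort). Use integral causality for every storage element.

bond 0 →J2
bond 1 →J3
bond 2 →J1
bond 3 →J2
bond 4 →J3
bond 5 →R1

bond 2 →J1  (source Se1 imposes e)
bond 4 →J3  (Se2: effort source, stroke at far end)
bond 0 →J2  (closing 1-jn rule on J1)
bond 3 →J2  (C1 integral (e out))
bond 1 →J3  (only one flow-in slot at J2)
bond 5 →R1  (J3 needs exactly one f-in)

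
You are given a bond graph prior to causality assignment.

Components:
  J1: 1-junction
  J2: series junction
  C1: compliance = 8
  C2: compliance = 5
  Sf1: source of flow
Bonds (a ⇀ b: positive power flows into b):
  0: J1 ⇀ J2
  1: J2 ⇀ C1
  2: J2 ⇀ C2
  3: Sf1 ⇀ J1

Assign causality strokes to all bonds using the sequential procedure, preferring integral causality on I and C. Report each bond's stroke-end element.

b3 →Sf1  (Sf1: flow source, stroke at near end)
b0 →J1  (1-jn J1 has f-setter on 3)
b1 →J2  (J2 flow already set via bond 0)
b2 →J2  (common-f at J2 fixed by 0)

bond 0 |J1
bond 1 |J2
bond 2 |J2
bond 3 |Sf1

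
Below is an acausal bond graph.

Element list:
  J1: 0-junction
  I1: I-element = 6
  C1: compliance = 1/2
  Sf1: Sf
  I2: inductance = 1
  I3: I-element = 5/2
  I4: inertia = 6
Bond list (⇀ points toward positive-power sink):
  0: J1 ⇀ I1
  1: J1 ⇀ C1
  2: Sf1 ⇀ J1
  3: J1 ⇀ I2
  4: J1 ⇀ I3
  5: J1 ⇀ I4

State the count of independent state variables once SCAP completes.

5  (C1, I1, I2, I3, I4 all integral)

b2 |Sf1  (Sf1 (Sf) sets flow on bond)
b0 |I1  (I1: I, integral causality)
b1 |J1  (C1: C, integral causality)
b3 |I2  (0-jn J1 has e-setter on 1)
b4 |I3  (common-e at J1 fixed by 1)
b5 |I4  (J1: bond 1 brought effort, rest push out)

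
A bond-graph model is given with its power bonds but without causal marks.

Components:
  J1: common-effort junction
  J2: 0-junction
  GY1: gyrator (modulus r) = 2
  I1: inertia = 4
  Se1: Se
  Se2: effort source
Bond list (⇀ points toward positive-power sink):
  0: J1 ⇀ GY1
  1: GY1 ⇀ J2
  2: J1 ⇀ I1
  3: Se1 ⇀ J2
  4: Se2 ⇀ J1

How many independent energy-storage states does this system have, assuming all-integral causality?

1  (I1 all integral)

#3 stroke at J2  (Se1 fixes effort; stroke away)
#4 stroke at J1  (source Se2 imposes e)
#0 stroke at GY1  (0-jn J1 has e-setter on 4)
#2 stroke at I1  (J1 effort already set via bond 4)
#1 stroke at GY1  (J2: bond 3 brought effort, rest push out)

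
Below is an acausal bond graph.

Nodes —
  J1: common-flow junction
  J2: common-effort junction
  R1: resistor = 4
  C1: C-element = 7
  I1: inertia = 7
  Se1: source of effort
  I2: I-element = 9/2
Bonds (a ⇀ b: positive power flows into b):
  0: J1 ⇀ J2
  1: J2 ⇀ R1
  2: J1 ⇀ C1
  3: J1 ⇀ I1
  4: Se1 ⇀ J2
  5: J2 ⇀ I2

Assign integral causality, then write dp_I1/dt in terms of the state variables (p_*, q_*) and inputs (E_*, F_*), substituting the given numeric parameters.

#4 →J2  (source Se1 imposes e)
#0 →J1  (J2 effort already set via bond 4)
#1 →R1  (common-e at J2 fixed by 4)
#5 →I2  (0-jn J2 has e-setter on 4)
#2 →J1  (C1 outputs effort q/C1)
#3 →I1  (closing 1-jn rule on J1)

dp_I1/dt = -E_Se1 - q_C1/7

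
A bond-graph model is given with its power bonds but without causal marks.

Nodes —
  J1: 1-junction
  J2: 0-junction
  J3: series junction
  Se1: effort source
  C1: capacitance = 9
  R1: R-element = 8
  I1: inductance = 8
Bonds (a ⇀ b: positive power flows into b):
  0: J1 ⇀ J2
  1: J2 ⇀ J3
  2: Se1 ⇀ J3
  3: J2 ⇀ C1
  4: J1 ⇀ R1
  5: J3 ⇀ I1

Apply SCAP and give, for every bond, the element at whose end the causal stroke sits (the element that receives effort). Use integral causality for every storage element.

β0 stroke at J1
β1 stroke at J3
β2 stroke at J3
β3 stroke at J2
β4 stroke at R1
β5 stroke at I1

#2 →J3  (source Se1 imposes e)
#3 →J2  (C1: C, integral causality)
#0 →J1  (0-jn J2 has e-setter on 3)
#1 →J3  (J2 effort already set via bond 3)
#5 →I1  (J3 needs exactly one f-in)
#4 →R1  (only one flow-in slot at J1)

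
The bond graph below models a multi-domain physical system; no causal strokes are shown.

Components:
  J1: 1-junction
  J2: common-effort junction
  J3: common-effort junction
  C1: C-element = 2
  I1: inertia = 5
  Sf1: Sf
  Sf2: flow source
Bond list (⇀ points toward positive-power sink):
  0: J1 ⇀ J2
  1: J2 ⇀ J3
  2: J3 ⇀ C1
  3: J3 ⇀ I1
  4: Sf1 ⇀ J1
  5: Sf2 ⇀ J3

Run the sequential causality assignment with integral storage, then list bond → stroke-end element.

bond 4 |Sf1  (Sf1 (Sf) sets flow on bond)
bond 5 |Sf2  (Sf2 fixes flow; stroke at Sf2)
bond 0 |J1  (J1: bond 4 brought flow, rest push out)
bond 1 |J2  (closing 0-jn rule on J2)
bond 2 |J3  (C1 integral (e out))
bond 3 |I1  (0-jn J3 has e-setter on 2)

#0 stroke→J1
#1 stroke→J2
#2 stroke→J3
#3 stroke→I1
#4 stroke→Sf1
#5 stroke→Sf2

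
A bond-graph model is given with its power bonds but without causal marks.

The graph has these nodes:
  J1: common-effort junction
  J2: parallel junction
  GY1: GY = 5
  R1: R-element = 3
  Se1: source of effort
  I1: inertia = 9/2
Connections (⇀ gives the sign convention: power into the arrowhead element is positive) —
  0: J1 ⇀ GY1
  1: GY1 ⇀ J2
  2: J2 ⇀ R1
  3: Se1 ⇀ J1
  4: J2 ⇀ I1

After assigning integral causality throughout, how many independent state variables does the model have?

1  (I1 all integral)

#3 stroke at J1  (source Se1 imposes e)
#0 stroke at GY1  (J1: bond 3 brought effort, rest push out)
#1 stroke at GY1  (through GY1, causality inverts; strokes same side of GY1)
#4 stroke at I1  (I1 outputs flow p/I1)
#2 stroke at J2  (only one effort-in slot at J2)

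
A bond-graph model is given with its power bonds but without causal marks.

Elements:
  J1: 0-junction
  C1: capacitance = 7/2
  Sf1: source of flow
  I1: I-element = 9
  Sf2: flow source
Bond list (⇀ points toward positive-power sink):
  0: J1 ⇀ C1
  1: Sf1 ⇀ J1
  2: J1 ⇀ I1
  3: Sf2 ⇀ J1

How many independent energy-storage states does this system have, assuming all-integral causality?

2  (C1, I1 all integral)

β1 |Sf1  (source Sf1 imposes f)
β3 |Sf2  (source Sf2 imposes f)
β0 |J1  (C1: C, integral causality)
β2 |I1  (0-jn J1 has e-setter on 0)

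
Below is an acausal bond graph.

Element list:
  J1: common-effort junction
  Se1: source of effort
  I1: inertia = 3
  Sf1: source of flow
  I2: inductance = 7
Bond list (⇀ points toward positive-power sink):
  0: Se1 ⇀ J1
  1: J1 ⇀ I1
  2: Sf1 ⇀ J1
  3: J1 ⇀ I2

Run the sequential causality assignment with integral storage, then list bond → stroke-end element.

#0 →J1  (Se1 (Se) sets effort on bond)
#2 →Sf1  (source Sf1 imposes f)
#1 →I1  (J1 effort already set via bond 0)
#3 →I2  (J1: bond 0 brought effort, rest push out)

β0 |J1
β1 |I1
β2 |Sf1
β3 |I2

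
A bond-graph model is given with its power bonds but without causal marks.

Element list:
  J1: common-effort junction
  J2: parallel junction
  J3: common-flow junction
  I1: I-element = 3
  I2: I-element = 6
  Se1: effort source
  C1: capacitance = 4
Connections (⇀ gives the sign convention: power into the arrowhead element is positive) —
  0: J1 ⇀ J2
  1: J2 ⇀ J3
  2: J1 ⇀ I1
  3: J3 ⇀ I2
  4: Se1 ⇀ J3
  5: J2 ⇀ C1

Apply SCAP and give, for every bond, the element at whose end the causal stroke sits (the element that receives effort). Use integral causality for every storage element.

b4 |J3  (source Se1 imposes e)
b2 |I1  (prefer integral on I1)
b0 |J1  (J1 needs exactly one e-in)
b3 |I2  (I2 integral (f out))
b1 |J3  (common-f at J3 fixed by 3)
b5 |J2  (J2: last free bond brings effort in)

#0 |J1
#1 |J3
#2 |I1
#3 |I2
#4 |J3
#5 |J2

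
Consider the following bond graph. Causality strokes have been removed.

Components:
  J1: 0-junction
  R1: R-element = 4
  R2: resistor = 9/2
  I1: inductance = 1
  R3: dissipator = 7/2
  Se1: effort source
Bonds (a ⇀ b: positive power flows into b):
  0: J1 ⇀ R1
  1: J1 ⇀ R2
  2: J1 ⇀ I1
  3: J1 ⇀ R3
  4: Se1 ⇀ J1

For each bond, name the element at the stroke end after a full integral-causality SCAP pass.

bond 4 stroke at J1  (Se1 (Se) sets effort on bond)
bond 0 stroke at R1  (J1 effort already set via bond 4)
bond 1 stroke at R2  (J1: bond 4 brought effort, rest push out)
bond 2 stroke at I1  (0-jn J1 has e-setter on 4)
bond 3 stroke at R3  (J1: bond 4 brought effort, rest push out)

#0 →R1
#1 →R2
#2 →I1
#3 →R3
#4 →J1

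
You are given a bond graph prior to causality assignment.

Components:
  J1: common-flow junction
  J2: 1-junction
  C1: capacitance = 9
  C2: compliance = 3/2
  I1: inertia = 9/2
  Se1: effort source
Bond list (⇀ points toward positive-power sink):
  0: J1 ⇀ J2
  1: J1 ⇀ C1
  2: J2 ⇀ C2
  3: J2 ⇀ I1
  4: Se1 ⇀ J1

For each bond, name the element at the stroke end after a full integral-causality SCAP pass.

bond 4 stroke at J1  (Se1 fixes effort; stroke away)
bond 1 stroke at J1  (C1 outputs effort q/C1)
bond 0 stroke at J2  (only one flow-in slot at J1)
bond 2 stroke at J2  (C2: C, integral causality)
bond 3 stroke at I1  (closing 1-jn rule on J2)

β0 →J2
β1 →J1
β2 →J2
β3 →I1
β4 →J1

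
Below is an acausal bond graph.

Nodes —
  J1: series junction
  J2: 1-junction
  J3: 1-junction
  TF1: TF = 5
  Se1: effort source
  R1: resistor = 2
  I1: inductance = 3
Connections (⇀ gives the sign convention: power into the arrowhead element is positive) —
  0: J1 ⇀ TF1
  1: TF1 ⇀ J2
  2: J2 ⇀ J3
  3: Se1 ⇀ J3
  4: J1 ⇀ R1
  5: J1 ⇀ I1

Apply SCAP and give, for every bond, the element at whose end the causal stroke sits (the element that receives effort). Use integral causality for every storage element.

b0 stroke→J1
b1 stroke→TF1
b2 stroke→J2
b3 stroke→J3
b4 stroke→J1
b5 stroke→I1

b3 →J3  (Se1 fixes effort; stroke away)
b2 →J2  (J3 needs exactly one f-in)
b1 →TF1  (J2: last free bond brings flow in)
b0 →J1  (through TF1, causality passes straight; one stroke at TF1)
b5 →I1  (prefer integral on I1)
b4 →J1  (J1: bond 5 brought flow, rest push out)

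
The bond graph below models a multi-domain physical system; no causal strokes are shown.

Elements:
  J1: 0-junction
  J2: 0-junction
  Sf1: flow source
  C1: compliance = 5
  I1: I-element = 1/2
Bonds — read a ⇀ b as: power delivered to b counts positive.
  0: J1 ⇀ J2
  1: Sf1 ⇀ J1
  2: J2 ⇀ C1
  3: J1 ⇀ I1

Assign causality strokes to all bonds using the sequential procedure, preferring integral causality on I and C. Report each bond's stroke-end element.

bond 0 stroke→J1
bond 1 stroke→Sf1
bond 2 stroke→J2
bond 3 stroke→I1

β1 stroke at Sf1  (Sf1 (Sf) sets flow on bond)
β2 stroke at J2  (prefer integral on C1)
β0 stroke at J1  (0-jn J2 has e-setter on 2)
β3 stroke at I1  (J1: bond 0 brought effort, rest push out)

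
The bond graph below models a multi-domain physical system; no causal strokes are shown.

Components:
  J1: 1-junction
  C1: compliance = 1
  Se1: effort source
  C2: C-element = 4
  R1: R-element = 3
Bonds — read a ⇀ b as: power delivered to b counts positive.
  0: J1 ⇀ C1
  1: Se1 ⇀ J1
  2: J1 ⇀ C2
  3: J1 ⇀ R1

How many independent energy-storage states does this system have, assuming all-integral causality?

#1 stroke at J1  (Se1: effort source, stroke at far end)
#0 stroke at J1  (C1: C, integral causality)
#2 stroke at J1  (C2: C, integral causality)
#3 stroke at R1  (only one flow-in slot at J1)

2  (C1, C2 all integral)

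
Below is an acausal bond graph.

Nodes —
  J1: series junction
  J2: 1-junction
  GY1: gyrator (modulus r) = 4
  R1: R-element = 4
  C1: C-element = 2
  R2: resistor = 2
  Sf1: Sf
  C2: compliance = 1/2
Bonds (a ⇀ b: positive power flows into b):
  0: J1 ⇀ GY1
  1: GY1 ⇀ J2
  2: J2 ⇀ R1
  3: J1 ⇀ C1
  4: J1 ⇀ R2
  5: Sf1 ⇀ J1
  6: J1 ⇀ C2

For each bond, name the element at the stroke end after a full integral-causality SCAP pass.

b0 |J1
b1 |J2
b2 |R1
b3 |J1
b4 |J1
b5 |Sf1
b6 |J1

b5 stroke at Sf1  (Sf1 fixes flow; stroke at Sf1)
b0 stroke at J1  (J1: bond 5 brought flow, rest push out)
b3 stroke at J1  (common-f at J1 fixed by 5)
b4 stroke at J1  (common-f at J1 fixed by 5)
b6 stroke at J1  (common-f at J1 fixed by 5)
b1 stroke at J2  (GY1 both-in/both-out from 0)
b2 stroke at R1  (J2: last free bond brings flow in)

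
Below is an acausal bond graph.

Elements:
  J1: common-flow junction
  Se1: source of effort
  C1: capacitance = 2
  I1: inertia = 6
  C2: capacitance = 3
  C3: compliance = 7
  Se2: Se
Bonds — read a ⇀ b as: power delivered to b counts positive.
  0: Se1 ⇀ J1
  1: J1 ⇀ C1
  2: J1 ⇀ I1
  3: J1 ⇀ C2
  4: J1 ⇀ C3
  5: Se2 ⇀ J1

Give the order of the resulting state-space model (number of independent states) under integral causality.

b0 stroke→J1  (Se1 (Se) sets effort on bond)
b5 stroke→J1  (Se2 fixes effort; stroke away)
b1 stroke→J1  (C1: C, integral causality)
b2 stroke→I1  (I1 integral (f out))
b3 stroke→J1  (1-jn J1 has f-setter on 2)
b4 stroke→J1  (1-jn J1 has f-setter on 2)

4  (C1, C2, C3, I1 all integral)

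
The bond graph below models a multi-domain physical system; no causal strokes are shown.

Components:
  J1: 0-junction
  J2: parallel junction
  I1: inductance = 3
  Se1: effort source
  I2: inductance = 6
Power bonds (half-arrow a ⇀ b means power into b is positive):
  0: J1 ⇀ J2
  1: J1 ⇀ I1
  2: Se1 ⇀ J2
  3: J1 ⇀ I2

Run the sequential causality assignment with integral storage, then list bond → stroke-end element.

b2 stroke→J2  (source Se1 imposes e)
b0 stroke→J1  (J2: bond 2 brought effort, rest push out)
b1 stroke→I1  (0-jn J1 has e-setter on 0)
b3 stroke→I2  (J1: bond 0 brought effort, rest push out)

β0 stroke→J1
β1 stroke→I1
β2 stroke→J2
β3 stroke→I2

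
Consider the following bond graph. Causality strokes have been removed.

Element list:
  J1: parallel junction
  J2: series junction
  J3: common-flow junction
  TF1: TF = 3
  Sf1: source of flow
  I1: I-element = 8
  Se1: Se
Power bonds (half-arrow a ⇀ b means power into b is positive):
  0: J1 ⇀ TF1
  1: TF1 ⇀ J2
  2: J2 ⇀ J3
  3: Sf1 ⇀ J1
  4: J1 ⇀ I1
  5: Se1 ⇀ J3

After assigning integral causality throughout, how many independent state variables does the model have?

1  (I1 all integral)

#3 stroke→Sf1  (source Sf1 imposes f)
#5 stroke→J3  (source Se1 imposes e)
#2 stroke→J2  (J3: last free bond brings flow in)
#1 stroke→TF1  (J2: last free bond brings flow in)
#0 stroke→J1  (TF TF1: opposite of bond 1)
#4 stroke→I1  (common-e at J1 fixed by 0)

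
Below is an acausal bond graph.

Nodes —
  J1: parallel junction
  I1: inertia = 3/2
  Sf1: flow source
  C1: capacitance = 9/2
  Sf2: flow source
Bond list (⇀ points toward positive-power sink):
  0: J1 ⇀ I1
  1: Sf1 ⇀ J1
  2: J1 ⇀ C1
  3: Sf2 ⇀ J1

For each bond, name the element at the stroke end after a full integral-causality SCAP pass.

β0 |I1
β1 |Sf1
β2 |J1
β3 |Sf2

bond 1 stroke at Sf1  (Sf1 fixes flow; stroke at Sf1)
bond 3 stroke at Sf2  (Sf2 fixes flow; stroke at Sf2)
bond 0 stroke at I1  (I1: I, integral causality)
bond 2 stroke at J1  (closing 0-jn rule on J1)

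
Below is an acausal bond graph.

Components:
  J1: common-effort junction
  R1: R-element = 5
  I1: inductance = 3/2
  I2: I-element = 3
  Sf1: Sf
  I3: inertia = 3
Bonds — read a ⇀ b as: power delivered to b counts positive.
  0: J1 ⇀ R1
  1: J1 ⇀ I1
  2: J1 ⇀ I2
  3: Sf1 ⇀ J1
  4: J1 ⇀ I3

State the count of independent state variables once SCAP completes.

3  (I1, I2, I3 all integral)

#3 →Sf1  (Sf1 fixes flow; stroke at Sf1)
#1 →I1  (I1: I, integral causality)
#2 →I2  (I2: I, integral causality)
#4 →I3  (I3: I, integral causality)
#0 →J1  (J1 needs exactly one e-in)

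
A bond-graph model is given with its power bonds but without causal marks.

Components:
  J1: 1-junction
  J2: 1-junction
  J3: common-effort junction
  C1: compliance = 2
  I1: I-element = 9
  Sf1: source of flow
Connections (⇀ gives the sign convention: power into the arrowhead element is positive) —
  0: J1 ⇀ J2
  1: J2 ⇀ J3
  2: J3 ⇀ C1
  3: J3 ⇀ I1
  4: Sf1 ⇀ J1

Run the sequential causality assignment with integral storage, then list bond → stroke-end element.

bond 4 |Sf1  (Sf1: flow source, stroke at near end)
bond 0 |J1  (1-jn J1 has f-setter on 4)
bond 1 |J2  (J2: bond 0 brought flow, rest push out)
bond 2 |J3  (C1 outputs effort q/C1)
bond 3 |I1  (J3 effort already set via bond 2)

bond 0 stroke→J1
bond 1 stroke→J2
bond 2 stroke→J3
bond 3 stroke→I1
bond 4 stroke→Sf1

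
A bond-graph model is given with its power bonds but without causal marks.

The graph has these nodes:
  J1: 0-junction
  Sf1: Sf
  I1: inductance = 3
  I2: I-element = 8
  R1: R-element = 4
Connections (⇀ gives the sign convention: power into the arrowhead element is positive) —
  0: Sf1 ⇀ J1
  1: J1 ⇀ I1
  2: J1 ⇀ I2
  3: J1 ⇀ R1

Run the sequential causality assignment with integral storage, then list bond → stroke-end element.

#0 →Sf1  (source Sf1 imposes f)
#1 →I1  (I1 integral (f out))
#2 →I2  (I2 outputs flow p/I2)
#3 →J1  (J1 needs exactly one e-in)

#0 →Sf1
#1 →I1
#2 →I2
#3 →J1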